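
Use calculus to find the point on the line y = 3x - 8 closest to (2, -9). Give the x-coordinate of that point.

-1/10

Minimize D(x)^2 = (x - 2)^2 + (3x + 1)^2.
d/dx[D^2] = 2(x - 2) + 2·3·(3x + 1) = 0 ⇒ x = -1/10.
Then y = -83/10 and the distance is √(49/10) ≈ 2.2136.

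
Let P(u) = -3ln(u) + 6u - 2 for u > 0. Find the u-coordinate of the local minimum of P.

1/2

P'(u) = -3/u + 6 = 0 gives u = 1/2.
P''(u) = 3/u², which is positive for u > 0, so this is a local minimum.
P(1/2) = -3·ln(1/2) + 3 - 2 ≈ 3.0794.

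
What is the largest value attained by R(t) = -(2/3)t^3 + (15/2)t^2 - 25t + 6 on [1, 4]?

The derivative is -2t^2 + 15t - 25, whose only zero in [1, 4] is t = 5/2.
Compare values at every candidate in [1, 4]: R(1) = -73/6; R(5/2) = -481/24; R(4) = -50/3.
Hence the absolute maximum is -73/6 at t = 1.

-73/6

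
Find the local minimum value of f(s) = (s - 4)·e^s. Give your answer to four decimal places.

f'(s) = 1·e^s + (s - 4)·1·e^s = (s - 3)·e^s. Since e^s > 0, the only critical point is s = 3.
f''(3) has the same sign as 1 > 0, so this is a local minimum.
f(3) = (-1)·e^(3) ≈ -20.0855.

-20.0855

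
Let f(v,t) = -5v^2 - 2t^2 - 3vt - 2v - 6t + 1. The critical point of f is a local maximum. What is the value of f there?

183/31

∂f/∂v = -10v - 3t - 2 = 0 and ∂f/∂t = -3v - 4t - 6 = 0, so (v, t) = (10/31, -54/31).
The Hessian has f_{vv} = -10, f_{tt} = -4, f_{vt} = -3, giving D = 31 > 0 with f_{vv} < 0, so the point is a local maximum.
f(10/31, -54/31) = 183/31.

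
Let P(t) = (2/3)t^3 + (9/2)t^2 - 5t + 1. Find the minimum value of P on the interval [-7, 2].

Differentiating, P'(t) = 2t^2 + 9t - 5; which vanishes at t = -5 and t = 1/2.
Compare values at every candidate in [-7, 2]: P(-7) = 167/6, P(-5) = 331/6, P(1/2) = -7/24, P(2) = 43/3.
Hence the absolute minimum is -7/24 at t = 1/2.

-7/24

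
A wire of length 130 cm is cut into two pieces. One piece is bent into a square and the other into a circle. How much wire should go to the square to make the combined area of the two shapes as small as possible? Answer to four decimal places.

72.8129

Let x be the length used for the square. Square side x/4; circle radius (130−x)/(2π).
A(x) = (x/4)² + π·((130−x)/(2π))² = x²/16 + (130−x)²/(4π) for 0 ≤ x ≤ 130. A'(x) = x/8 − (130−x)/(2π) = 0 gives x = 4·130/(π+4) ≈ 72.8129.
A'' = 1/8 + 1/(2π) > 0, so this gives the minimum combined area; x ≈ 72.8129 cm to the square.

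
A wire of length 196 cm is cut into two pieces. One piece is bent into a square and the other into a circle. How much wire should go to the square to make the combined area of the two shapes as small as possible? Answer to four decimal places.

Let x be the length used for the square. Square side x/4; circle radius (196−x)/(2π).
A(x) = (x/4)² + π·((196−x)/(2π))² = x²/16 + (196−x)²/(4π) for 0 ≤ x ≤ 196. A'(x) = x/8 − (196−x)/(2π) = 0 gives x = 4·196/(π+4) ≈ 109.7794.
A'' = 1/8 + 1/(2π) > 0, so this gives the minimum combined area; x ≈ 109.7794 cm to the square.

109.7794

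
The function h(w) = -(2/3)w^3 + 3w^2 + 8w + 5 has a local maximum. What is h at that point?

127/3

Critical points: h'(w) = -2w^2 + 6w + 8 vanishes at w = -1, 4.
h''(w) = -4w + 6. h''(-1) = 10 > 0 ⇒ local minimum; h''(4) = -10 < 0 ⇒ local maximum.
The local maximum is h(4) = 127/3.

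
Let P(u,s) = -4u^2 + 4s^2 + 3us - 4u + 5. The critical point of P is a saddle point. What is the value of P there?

429/73

∂P/∂u = -8u + 3s - 4 = 0 and ∂P/∂s = 3u + 8s = 0, so (u, s) = (-32/73, 12/73).
The Hessian has P_{uu} = -8, P_{ss} = 8, P_{us} = 3, giving D = -73 < 0, so the point is a saddle point.
P(-32/73, 12/73) = 429/73.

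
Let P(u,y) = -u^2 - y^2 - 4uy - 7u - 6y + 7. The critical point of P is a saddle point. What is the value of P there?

∂P/∂u = -2u - 4y - 7 = 0 and ∂P/∂y = -4u - 2y - 6 = 0, so (u, y) = (-5/6, -4/3).
The Hessian has P_{uu} = -2, P_{yy} = -2, P_{uy} = -4, giving D = -12 < 0, so the point is a saddle point.
P(-5/6, -4/3) = 167/12.

167/12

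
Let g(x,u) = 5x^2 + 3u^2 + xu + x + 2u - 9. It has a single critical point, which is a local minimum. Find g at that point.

-552/59

∂g/∂x = 10x + u + 1 = 0 and ∂g/∂u = x + 6u + 2 = 0, so (x, u) = (-4/59, -19/59).
The Hessian has g_{xx} = 10, g_{uu} = 6, g_{xu} = 1, giving D = 59 > 0 with g_{xx} > 0, so the point is a local minimum.
g(-4/59, -19/59) = -552/59.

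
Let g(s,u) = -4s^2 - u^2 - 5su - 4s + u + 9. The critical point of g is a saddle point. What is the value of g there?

41/9

∂g/∂s = -8s - 5u - 4 = 0 and ∂g/∂u = -5s - 2u + 1 = 0, so (s, u) = (13/9, -28/9).
The Hessian has g_{ss} = -8, g_{uu} = -2, g_{su} = -5, giving D = -9 < 0, so the point is a saddle point.
g(13/9, -28/9) = 41/9.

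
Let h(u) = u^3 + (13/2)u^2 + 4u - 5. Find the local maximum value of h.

19

h'(u) = 3u^2 + 13u + 4. Setting h'(u) = 0 gives u ∈ {-4, -1/3}.
h''(u) = 6u + 13. h''(-4) = -11 < 0 ⇒ local maximum; h''(-1/3) = 11 > 0 ⇒ local minimum.
Thus h has its local maximum at u = -4, with value 19.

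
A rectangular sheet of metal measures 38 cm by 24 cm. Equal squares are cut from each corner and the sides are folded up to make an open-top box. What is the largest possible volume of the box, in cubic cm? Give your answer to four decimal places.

1963.0219

With cut size x, the volume is V(x) = x(38 − 2x)(24 − 2x) for 0 < x < 12.
V'(x) = 12x^2 − 248x + 912. Setting V'(x) = 0 gives x ≈ 4.7856 (the root in (0, 12)).
V''(x) = 24x − 248 is negative there, so this is the maximum; V ≈ 1963.0219.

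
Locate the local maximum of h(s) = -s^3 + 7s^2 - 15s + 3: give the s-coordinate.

3

h'(s) = -3s^2 + 14s - 15 = 0 at s = 5/3, 3.
Second-derivative test with h''(s) = -6s + 14: h''(5/3) = 4 > 0 ⇒ local minimum; h''(3) = -4 < 0 ⇒ local maximum.
Thus h has its local maximum at s = 3, with value -6.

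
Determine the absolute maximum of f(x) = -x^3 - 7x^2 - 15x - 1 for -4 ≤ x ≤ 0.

11

f'(x) = -3x^2 - 14x - 15, which vanishes at x = -3 and x = -5/3.
Evaluating at the critical points and endpoints: f(-4) = 11,  f(-3) = 8,  f(-5/3) = 248/27,  f(0) = -1.
So the maximum is f(-4) = 11.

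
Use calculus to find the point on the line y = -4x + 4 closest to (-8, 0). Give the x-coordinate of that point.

8/17

Minimize D(x)^2 = (x + 8)^2 + (-4x + 4)^2.
d/dx[D^2] = 2(x + 8) + 2·(-4)·(-4x + 4) = 0 ⇒ x = 8/17.
Then y = 36/17 and the distance is √(1296/17) ≈ 8.7313.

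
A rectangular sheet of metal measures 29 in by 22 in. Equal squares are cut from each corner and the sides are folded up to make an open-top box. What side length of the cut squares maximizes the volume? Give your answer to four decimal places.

With cut size x, the volume is V(x) = x(29 − 2x)(22 − 2x) for 0 < x < 11.
V'(x) = 12x^2 − 204x + 638. Setting V'(x) = 0 gives x ≈ 4.1316 (the root in (0, 11)).
V''(x) = 24x − 204 is negative there, so this is the maximum; V ≈ 1176.9163.

4.1316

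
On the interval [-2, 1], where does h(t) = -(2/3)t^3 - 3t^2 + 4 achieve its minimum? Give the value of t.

The derivative is -2t^2 - 6t, whose only zero in [-2, 1] is t = 0.
Candidates: h(-2) = -8/3,  h(0) = 4,  h(1) = 1/3.
The minimum over the interval is -8/3, attained at t = -2.

-2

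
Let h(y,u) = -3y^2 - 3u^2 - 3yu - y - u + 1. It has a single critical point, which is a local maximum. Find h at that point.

10/9

∂h/∂y = -6y - 3u - 1 = 0 and ∂h/∂u = -3y - 6u - 1 = 0, so (y, u) = (-1/9, -1/9).
The Hessian has h_{yy} = -6, h_{uu} = -6, h_{yu} = -3, giving D = 27 > 0 with h_{yy} < 0, so the point is a local maximum.
h(-1/9, -1/9) = 10/9.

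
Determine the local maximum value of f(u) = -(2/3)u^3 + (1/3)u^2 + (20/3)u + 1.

31/3

f'(u) = -2u^2 + (2/3)u + 20/3. Setting f'(u) = 0 gives u ∈ {-5/3, 2}.
Second-derivative test with f''(u) = -4u + 2/3: f''(-5/3) = 22/3 > 0 ⇒ local minimum; f''(2) = -22/3 < 0 ⇒ local maximum.
So the local maximum value is f(2) = 31/3.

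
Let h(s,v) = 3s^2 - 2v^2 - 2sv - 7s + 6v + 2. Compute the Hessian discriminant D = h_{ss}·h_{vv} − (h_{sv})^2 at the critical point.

∂h/∂s = 6s - 2v - 7 = 0 and ∂h/∂v = -2s - 4v + 6 = 0, so (s, v) = (10/7, 11/14).
The Hessian has h_{ss} = 6, h_{vv} = -4, h_{sv} = -2, giving D = -28 < 0, so the point is a saddle point.
D = (6)·(-4) − (-2)^2 = -28.

-28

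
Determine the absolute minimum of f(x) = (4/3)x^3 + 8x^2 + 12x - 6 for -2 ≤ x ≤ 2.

-34/3

f'(x) = 4x^2 + 16x + 12, whose only zero in [-2, 2] is x = -1.
Candidates: f(-2) = -26/3,  f(-1) = -34/3,  f(2) = 182/3.
The minimum over the interval is -34/3, attained at x = -1.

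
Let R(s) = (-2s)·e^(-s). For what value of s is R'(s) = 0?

1

R'(s) = (-2)·e^(-s) + (-2s)·(-1)·e^(-s) = (2s - 2)·e^(-s). Since e^(-s) > 0, the only critical point is s = 1.
R''(1) has the same sign as 2 > 0, so this is a local minimum.
R(1) = (-2)·e^(-1) ≈ -0.7358.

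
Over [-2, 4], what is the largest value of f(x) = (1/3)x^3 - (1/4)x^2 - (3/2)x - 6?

f'(x) = x^2 - (1/2)x - 3/2, which vanishes at x = -1 and x = 3/2.
Evaluating at the critical points and endpoints: f(-2) = -20/3; f(-1) = -61/12; f(3/2) = -123/16; f(4) = 16/3.
So the maximum is f(4) = 16/3.

16/3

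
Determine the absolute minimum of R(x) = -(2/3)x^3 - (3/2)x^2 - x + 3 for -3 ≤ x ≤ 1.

R'(x) = -2x^2 - 3x - 1, which vanishes at x = -1 and x = -1/2.
Evaluating at the critical points and endpoints: R(-3) = 21/2,  R(-1) = 19/6,  R(-1/2) = 77/24,  R(1) = -1/6.
So the minimum is R(1) = -1/6.

-1/6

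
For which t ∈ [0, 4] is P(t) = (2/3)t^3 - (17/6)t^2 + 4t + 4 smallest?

Differentiating, P'(t) = 2t^2 - (17/3)t + 4; which vanishes at t = 4/3 and t = 3/2.
Evaluating at the critical points and endpoints: P(0) = 4, P(4/3) = 476/81, P(3/2) = 47/8, P(4) = 52/3.
Hence the absolute minimum is 4 at t = 0.

0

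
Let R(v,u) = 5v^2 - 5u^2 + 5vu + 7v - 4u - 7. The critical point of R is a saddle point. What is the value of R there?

-36/5

∂R/∂v = 10v + 5u + 7 = 0 and ∂R/∂u = 5v - 10u - 4 = 0, so (v, u) = (-2/5, -3/5).
The Hessian has R_{vv} = 10, R_{uu} = -10, R_{vu} = 5, giving D = -125 < 0, so the point is a saddle point.
R(-2/5, -3/5) = -36/5.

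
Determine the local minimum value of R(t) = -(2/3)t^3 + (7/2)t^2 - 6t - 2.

R'(t) = -2t^2 + 7t - 6 = 0 at t = 3/2, 2.
Second-derivative test with R''(t) = -4t + 7: R''(3/2) = 1 > 0 ⇒ local minimum; R''(2) = -1 < 0 ⇒ local maximum.
Thus R has its local minimum at t = 3/2, with value -43/8.

-43/8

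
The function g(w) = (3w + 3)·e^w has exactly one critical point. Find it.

-2

g'(w) = 3·e^w + (3w + 3)·1·e^w = (3w + 6)·e^w. Since e^w > 0, the only critical point is w = -2.
g''(-2) has the same sign as 3 > 0, so this is a local minimum.
g(-2) = (-3)·e^(-2) ≈ -0.4060.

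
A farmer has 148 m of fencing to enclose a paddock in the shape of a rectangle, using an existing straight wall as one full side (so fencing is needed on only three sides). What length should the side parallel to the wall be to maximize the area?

74

Let the sides perpendicular to the wall have length x and the parallel side y, so 2x + y = 148 and the area is A = xy = x(148 − 2x).
A'(x) = 148 − 4x = 0 gives x = 37, and A''(x) = −4 < 0 confirms a maximum.
Then y = 148 − 2·37 = 74 and A = 2738.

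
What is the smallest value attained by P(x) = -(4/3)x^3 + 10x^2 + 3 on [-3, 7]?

Differentiating, P'(x) = -4x^2 + 20x; which vanishes at x = 0 and x = 5.
Candidates: P(-3) = 129,  P(0) = 3,  P(5) = 259/3,  P(7) = 107/3.
Hence the absolute minimum is 3 at x = 0.

3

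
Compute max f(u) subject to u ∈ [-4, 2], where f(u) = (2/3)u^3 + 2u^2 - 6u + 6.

24

The derivative is 2u^2 + 4u - 6, which vanishes at u = -3 and u = 1.
Candidates: f(-4) = 58/3, f(-3) = 24, f(1) = 8/3, f(2) = 22/3.
So the maximum is f(-3) = 24.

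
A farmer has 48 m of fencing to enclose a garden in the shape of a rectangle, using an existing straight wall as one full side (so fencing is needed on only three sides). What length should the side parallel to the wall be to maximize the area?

Let the sides perpendicular to the wall have length x and the parallel side y, so 2x + y = 48 and the area is A = xy = x(48 − 2x).
A'(x) = 48 − 4x = 0 gives x = 12, and A''(x) = −4 < 0 confirms a maximum.
Then y = 48 − 2·12 = 24 and A = 288.

24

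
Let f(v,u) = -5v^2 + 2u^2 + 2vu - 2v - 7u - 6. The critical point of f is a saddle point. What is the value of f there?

-529/44

∂f/∂v = -10v + 2u - 2 = 0 and ∂f/∂u = 2v + 4u - 7 = 0, so (v, u) = (3/22, 37/22).
The Hessian has f_{vv} = -10, f_{uu} = 4, f_{vu} = 2, giving D = -44 < 0, so the point is a saddle point.
f(3/22, 37/22) = -529/44.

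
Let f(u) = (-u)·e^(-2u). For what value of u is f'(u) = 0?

1/2

By the product rule, f'(u) = (2u - 1)·e^(-2u). Since e^(-2u) > 0, the only critical point is u = 1/2.
f''(1/2) has the same sign as 2 > 0, so this is a local minimum.
f(1/2) = (-1/2)·e^(-1) ≈ -0.1839.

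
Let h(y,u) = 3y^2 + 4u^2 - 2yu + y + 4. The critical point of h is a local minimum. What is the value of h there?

43/11

∂h/∂y = 6y - 2u + 1 = 0 and ∂h/∂u = -2y + 8u = 0, so (y, u) = (-2/11, -1/22).
The Hessian has h_{yy} = 6, h_{uu} = 8, h_{yu} = -2, giving D = 44 > 0 with h_{yy} > 0, so the point is a local minimum.
h(-2/11, -1/22) = 43/11.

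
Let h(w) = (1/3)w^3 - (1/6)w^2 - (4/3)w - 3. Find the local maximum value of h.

-13/6

h'(w) = w^2 - (1/3)w - 4/3. Setting h'(w) = 0 gives w ∈ {-1, 4/3}.
Second-derivative test with h''(w) = 2w - 1/3: h''(-1) = -7/3 < 0 ⇒ local maximum; h''(4/3) = 7/3 > 0 ⇒ local minimum.
So the local maximum value is h(-1) = -13/6.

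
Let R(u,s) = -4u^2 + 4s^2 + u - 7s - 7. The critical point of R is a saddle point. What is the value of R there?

∂R/∂u = -8u + 1 = 0 and ∂R/∂s = 8s - 7 = 0, so (u, s) = (1/8, 7/8).
The Hessian has R_{uu} = -8, R_{ss} = 8, R_{us} = 0, giving D = -64 < 0, so the point is a saddle point.
R(1/8, 7/8) = -10.

-10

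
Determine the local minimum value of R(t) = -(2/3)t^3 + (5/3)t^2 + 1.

1

R'(t) = -2t^2 + (10/3)t. Setting R'(t) = 0 gives t ∈ {0, 5/3}.
Since R''(t) = -4t + 10/3, we get R''(0) = 10/3 > 0 ⇒ local minimum; R''(5/3) = -10/3 < 0 ⇒ local maximum.
The local minimum is R(0) = 1.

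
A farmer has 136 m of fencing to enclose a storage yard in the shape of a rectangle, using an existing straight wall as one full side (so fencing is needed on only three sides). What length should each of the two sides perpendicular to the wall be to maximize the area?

34

Let the sides perpendicular to the wall have length x and the parallel side y, so 2x + y = 136 and the area is A = xy = x(136 − 2x).
A'(x) = 136 − 4x = 0 gives x = 34, and A''(x) = −4 < 0 confirms a maximum.
Then y = 136 − 2·34 = 68 and A = 2312.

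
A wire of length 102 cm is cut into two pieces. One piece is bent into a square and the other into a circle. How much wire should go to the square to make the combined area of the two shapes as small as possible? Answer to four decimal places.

Let x be the length used for the square. Square side x/4; circle radius (102−x)/(2π).
A(x) = (x/4)² + π·((102−x)/(2π))² = x²/16 + (102−x)²/(4π) for 0 ≤ x ≤ 102. A'(x) = x/8 − (102−x)/(2π) = 0 gives x = 4·102/(π+4) ≈ 57.1301.
A'' = 1/8 + 1/(2π) > 0, so this gives the minimum combined area; x ≈ 57.1301 cm to the square.

57.1301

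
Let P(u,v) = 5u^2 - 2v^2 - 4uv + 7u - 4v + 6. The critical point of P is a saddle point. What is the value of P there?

103/28

∂P/∂u = 10u - 4v + 7 = 0 and ∂P/∂v = -4u - 4v - 4 = 0, so (u, v) = (-11/14, -3/14).
The Hessian has P_{uu} = 10, P_{vv} = -4, P_{uv} = -4, giving D = -56 < 0, so the point is a saddle point.
P(-11/14, -3/14) = 103/28.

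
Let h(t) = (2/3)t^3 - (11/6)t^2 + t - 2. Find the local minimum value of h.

h'(t) = 2t^2 - (11/3)t + 1 = 0 at t = 1/3, 3/2.
Since h''(t) = 4t - 11/3, we get h''(1/3) = -7/3 < 0 ⇒ local maximum; h''(3/2) = 7/3 > 0 ⇒ local minimum.
So the local minimum value is h(3/2) = -19/8.

-19/8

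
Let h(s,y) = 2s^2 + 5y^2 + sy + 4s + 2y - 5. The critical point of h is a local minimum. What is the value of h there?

∂h/∂s = 4s + y + 4 = 0 and ∂h/∂y = s + 10y + 2 = 0, so (s, y) = (-38/39, -4/39).
The Hessian has h_{ss} = 4, h_{yy} = 10, h_{sy} = 1, giving D = 39 > 0 with h_{ss} > 0, so the point is a local minimum.
h(-38/39, -4/39) = -275/39.

-275/39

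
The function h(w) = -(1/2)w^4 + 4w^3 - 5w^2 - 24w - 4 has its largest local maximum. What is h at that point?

h'(w) = -2w^3 + 12w^2 - 10w - 24 = 0 at w = -1, 3, 4.
Second-derivative test with h''(w) = -6w^2 + 24w - 10: h''(-1) = -40 < 0 ⇒ local maximum; h''(3) = 8 > 0 ⇒ local minimum; h''(4) = -10 < 0 ⇒ local maximum.
Thus h has its largest local maximum at w = -1, with value 21/2.

21/2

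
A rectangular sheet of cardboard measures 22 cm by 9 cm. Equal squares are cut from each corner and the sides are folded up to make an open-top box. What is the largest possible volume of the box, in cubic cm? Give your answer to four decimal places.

With cut size x, the volume is V(x) = x(22 − 2x)(9 − 2x) for 0 < x < 4.5.
V'(x) = 12x^2 − 124x + 198. Setting V'(x) = 0 gives x ≈ 1.9738 (the root in (0, 4.5)).
V''(x) = 24x − 124 is negative there, so this is the maximum; V ≈ 180.0262.

180.0262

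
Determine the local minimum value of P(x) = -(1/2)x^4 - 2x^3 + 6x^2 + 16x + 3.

P'(x) = -2x^3 - 6x^2 + 12x + 16. Setting P'(x) = 0 gives x ∈ {-4, -1, 2}.
Since P''(x) = -6x^2 - 12x + 12, we get P''(-4) = -36 < 0 ⇒ local maximum; P''(-1) = 18 > 0 ⇒ local minimum; P''(2) = -36 < 0 ⇒ local maximum.
Thus P has its local minimum at x = -1, with value -11/2.

-11/2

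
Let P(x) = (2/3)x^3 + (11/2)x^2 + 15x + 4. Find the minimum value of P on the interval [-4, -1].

-32/3

Differentiating, P'(x) = 2x^2 + 11x + 15; which vanishes at x = -3 and x = -5/2.
Compare values at every candidate in [-4, -1]: P(-4) = -32/3; P(-3) = -19/2; P(-5/2) = -229/24; P(-1) = -37/6.
Hence the absolute minimum is -32/3 at x = -4.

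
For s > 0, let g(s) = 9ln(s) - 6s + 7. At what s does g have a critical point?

g'(s) = 9/s − 6 = 0 gives s = 3/2.
g''(s) = -9/s², which is negative for s > 0, so this is a local maximum.
g(3/2) = 9·ln(3/2) - 9 + 7 ≈ 1.6492.

3/2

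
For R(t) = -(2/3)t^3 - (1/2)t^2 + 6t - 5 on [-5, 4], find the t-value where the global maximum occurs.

The derivative is -2t^2 - t + 6, which vanishes at t = -2 and t = 3/2.
Candidates: R(-5) = 215/6, R(-2) = -41/3, R(3/2) = 5/8, R(4) = -95/3.
The maximum over the interval is 215/6, attained at t = -5.

-5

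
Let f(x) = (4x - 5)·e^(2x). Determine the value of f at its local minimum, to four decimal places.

By the product rule, f'(x) = (8x - 6)·e^(2x). Since e^(2x) > 0, the only critical point is x = 3/4.
f''(3/4) has the same sign as 8 > 0, so this is a local minimum.
f(3/4) = (-2)·e^(3/2) ≈ -8.9634.

-8.9634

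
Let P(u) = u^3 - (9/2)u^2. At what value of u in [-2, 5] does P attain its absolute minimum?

-2

The derivative is 3u^2 - 9u, which vanishes at u = 0 and u = 3.
Evaluating at the critical points and endpoints: P(-2) = -26,  P(0) = 0,  P(3) = -27/2,  P(5) = 25/2.
Hence the absolute minimum is -26 at u = -2.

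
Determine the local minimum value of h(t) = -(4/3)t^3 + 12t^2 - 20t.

-28/3

h'(t) = -4t^2 + 24t - 20 = 0 at t = 1, 5.
h''(t) = -8t + 24. h''(1) = 16 > 0 ⇒ local minimum; h''(5) = -16 < 0 ⇒ local maximum.
Thus h has its local minimum at t = 1, with value -28/3.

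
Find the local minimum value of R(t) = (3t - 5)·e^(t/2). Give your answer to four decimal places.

-5.0789

R'(t) = 3·e^(t/2) + (3t - 5)·(1/2)·e^(t/2) = ((3/2)t + 1/2)·e^(t/2). Since e^(t/2) > 0, the only critical point is t = -1/3.
R''(-1/3) has the same sign as 3/2 > 0, so this is a local minimum.
R(-1/3) = (-6)·e^(-1/6) ≈ -5.0789.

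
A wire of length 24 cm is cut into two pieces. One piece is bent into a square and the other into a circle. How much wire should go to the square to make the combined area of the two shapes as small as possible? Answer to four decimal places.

Let x be the length used for the square. Square side x/4; circle radius (24−x)/(2π).
A(x) = (x/4)² + π·((24−x)/(2π))² = x²/16 + (24−x)²/(4π) for 0 ≤ x ≤ 24. A'(x) = x/8 − (24−x)/(2π) = 0 gives x = 4·24/(π+4) ≈ 13.4424.
A'' = 1/8 + 1/(2π) > 0, so this gives the minimum combined area; x ≈ 13.4424 cm to the square.

13.4424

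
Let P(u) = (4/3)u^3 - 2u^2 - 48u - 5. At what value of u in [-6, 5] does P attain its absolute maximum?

Differentiating, P'(u) = 4u^2 - 4u - 48; which vanishes at u = -3 and u = 4.
Compare values at every candidate in [-6, 5]: P(-6) = -77, P(-3) = 85, P(4) = -431/3, P(5) = -385/3.
Hence the absolute maximum is 85 at u = -3.

-3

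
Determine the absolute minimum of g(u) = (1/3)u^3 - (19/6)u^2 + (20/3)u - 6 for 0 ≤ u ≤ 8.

g'(u) = u^2 - (19/3)u + 20/3, which vanishes at u = 4/3 and u = 5.
Compare values at every candidate in [0, 8]: g(0) = -6,  g(4/3) = -158/81,  g(5) = -61/6,  g(8) = 46/3.
Hence the absolute minimum is -61/6 at u = 5.

-61/6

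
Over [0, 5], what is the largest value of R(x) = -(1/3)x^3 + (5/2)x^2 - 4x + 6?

26/3

Differentiating, R'(x) = -x^2 + 5x - 4; which vanishes at x = 1 and x = 4.
Candidates: R(0) = 6,  R(1) = 25/6,  R(4) = 26/3,  R(5) = 41/6.
Hence the absolute maximum is 26/3 at x = 4.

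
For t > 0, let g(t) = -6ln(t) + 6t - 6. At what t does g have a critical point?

g'(t) = -6/t + 6 = 0 gives t = 1.
g''(t) = 6/t², which is positive for t > 0, so this is a local minimum.
g(1) = -6·ln(1) + 6 - 6 ≈ 0.0000.

1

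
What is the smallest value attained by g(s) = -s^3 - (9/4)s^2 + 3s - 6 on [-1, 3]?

-177/4

g'(s) = -3s^2 - (9/2)s + 3, whose only zero in [-1, 3] is s = 1/2.
Candidates: g(-1) = -41/4,  g(1/2) = -83/16,  g(3) = -177/4.
So the minimum is g(3) = -177/4.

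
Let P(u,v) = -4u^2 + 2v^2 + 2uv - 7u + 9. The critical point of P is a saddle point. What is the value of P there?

∂P/∂u = -8u + 2v - 7 = 0 and ∂P/∂v = 2u + 4v = 0, so (u, v) = (-7/9, 7/18).
The Hessian has P_{uu} = -8, P_{vv} = 4, P_{uv} = 2, giving D = -36 < 0, so the point is a saddle point.
P(-7/9, 7/18) = 211/18.

211/18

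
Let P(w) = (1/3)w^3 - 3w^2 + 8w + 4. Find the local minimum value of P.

28/3

P'(w) = w^2 - 6w + 8. Setting P'(w) = 0 gives w ∈ {2, 4}.
Second-derivative test with P''(w) = 2w - 6: P''(2) = -2 < 0 ⇒ local maximum; P''(4) = 2 > 0 ⇒ local minimum.
The local minimum is P(4) = 28/3.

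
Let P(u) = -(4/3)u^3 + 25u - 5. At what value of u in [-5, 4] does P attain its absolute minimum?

-5/2

The derivative is -4u^2 + 25, which vanishes at u = -5/2 and u = 5/2.
Candidates: P(-5) = 110/3, P(-5/2) = -140/3, P(5/2) = 110/3, P(4) = 29/3.
The minimum over the interval is -140/3, attained at u = -5/2.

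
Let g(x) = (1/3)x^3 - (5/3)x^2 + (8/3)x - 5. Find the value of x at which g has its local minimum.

g'(x) = x^2 - (10/3)x + 8/3 = 0 at x = 4/3, 2.
Since g''(x) = 2x - 10/3, we get g''(4/3) = -2/3 < 0 ⇒ local maximum; g''(2) = 2/3 > 0 ⇒ local minimum.
So the local minimum value is g(2) = -11/3.

2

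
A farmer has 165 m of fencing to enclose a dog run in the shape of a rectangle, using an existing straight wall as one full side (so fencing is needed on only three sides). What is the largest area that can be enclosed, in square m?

Let the sides perpendicular to the wall have length x and the parallel side y, so 2x + y = 165 and the area is A = xy = x(165 − 2x).
A'(x) = 165 − 4x = 0 gives x = 165/4, and A''(x) = −4 < 0 confirms a maximum.
Then y = 165 − 2·165/4 = 165/2 and A = 27225/8.

27225/8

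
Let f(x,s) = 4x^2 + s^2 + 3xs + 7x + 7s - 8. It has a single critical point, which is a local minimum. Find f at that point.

∂f/∂x = 8x + 3s + 7 = 0 and ∂f/∂s = 3x + 2s + 7 = 0, so (x, s) = (1, -5).
The Hessian has f_{xx} = 8, f_{ss} = 2, f_{xs} = 3, giving D = 7 > 0 with f_{xx} > 0, so the point is a local minimum.
f(1, -5) = -22.

-22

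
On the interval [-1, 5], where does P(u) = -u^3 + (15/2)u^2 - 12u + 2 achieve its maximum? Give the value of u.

-1

Differentiating, P'(u) = -3u^2 + 15u - 12; which vanishes at u = 1 and u = 4.
Evaluating at the critical points and endpoints: P(-1) = 45/2,  P(1) = -7/2,  P(4) = 10,  P(5) = 9/2.
So the maximum is P(-1) = 45/2.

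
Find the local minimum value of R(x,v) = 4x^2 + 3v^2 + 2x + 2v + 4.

∂R/∂x = 8x + 2 = 0 and ∂R/∂v = 6v + 2 = 0, so (x, v) = (-1/4, -1/3).
The Hessian has R_{xx} = 8, R_{vv} = 6, R_{xv} = 0, giving D = 48 > 0 with R_{xx} > 0, so the point is a local minimum.
R(-1/4, -1/3) = 41/12.

41/12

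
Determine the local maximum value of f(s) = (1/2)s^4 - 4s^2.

0

f'(s) = 2s^3 - 8s = 0 at s = -2, 0, 2.
f''(s) = 6s^2 - 8. f''(-2) = 16 > 0 ⇒ local minimum; f''(0) = -8 < 0 ⇒ local maximum; f''(2) = 16 > 0 ⇒ local minimum.
Thus f has its local maximum at s = 0, with value 0.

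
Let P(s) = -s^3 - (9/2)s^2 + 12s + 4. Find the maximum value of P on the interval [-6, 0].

4

P'(s) = -3s^2 - 9s + 12, whose only zero in [-6, 0] is s = -4.
Candidates: P(-6) = -14; P(-4) = -52; P(0) = 4.
Hence the absolute maximum is 4 at s = 0.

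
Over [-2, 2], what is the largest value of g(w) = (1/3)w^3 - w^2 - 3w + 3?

14/3

Differentiating, g'(w) = w^2 - 2w - 3; whose only zero in [-2, 2] is w = -1.
Evaluating at the critical points and endpoints: g(-2) = 7/3; g(-1) = 14/3; g(2) = -13/3.
Hence the absolute maximum is 14/3 at w = -1.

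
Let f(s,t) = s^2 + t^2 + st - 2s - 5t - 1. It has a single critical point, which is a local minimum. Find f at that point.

∂f/∂s = 2s + t - 2 = 0 and ∂f/∂t = s + 2t - 5 = 0, so (s, t) = (-1/3, 8/3).
The Hessian has f_{ss} = 2, f_{tt} = 2, f_{st} = 1, giving D = 3 > 0 with f_{ss} > 0, so the point is a local minimum.
f(-1/3, 8/3) = -22/3.

-22/3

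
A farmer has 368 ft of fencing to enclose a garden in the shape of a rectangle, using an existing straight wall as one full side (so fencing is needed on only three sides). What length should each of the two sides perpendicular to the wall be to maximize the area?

92

Let the sides perpendicular to the wall have length x and the parallel side y, so 2x + y = 368 and the area is A = xy = x(368 − 2x).
A'(x) = 368 − 4x = 0 gives x = 92, and A''(x) = −4 < 0 confirms a maximum.
Then y = 368 − 2·92 = 184 and A = 16928.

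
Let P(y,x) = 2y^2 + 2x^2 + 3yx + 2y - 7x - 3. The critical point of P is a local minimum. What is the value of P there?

-169/7

∂P/∂y = 4y + 3x + 2 = 0 and ∂P/∂x = 3y + 4x - 7 = 0, so (y, x) = (-29/7, 34/7).
The Hessian has P_{yy} = 4, P_{xx} = 4, P_{yx} = 3, giving D = 7 > 0 with P_{yy} > 0, so the point is a local minimum.
P(-29/7, 34/7) = -169/7.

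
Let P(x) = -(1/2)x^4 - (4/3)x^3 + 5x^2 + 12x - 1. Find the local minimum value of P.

-43/6

P'(x) = -2x^3 - 4x^2 + 10x + 12 = 0 at x = -3, -1, 2.
P''(x) = -6x^2 - 8x + 10. P''(-3) = -20 < 0 ⇒ local maximum; P''(-1) = 12 > 0 ⇒ local minimum; P''(2) = -30 < 0 ⇒ local maximum.
So the local minimum value is P(-1) = -43/6.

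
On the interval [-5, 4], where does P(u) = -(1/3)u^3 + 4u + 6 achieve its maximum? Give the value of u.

-5

The derivative is -u^2 + 4, which vanishes at u = -2 and u = 2.
Evaluating at the critical points and endpoints: P(-5) = 83/3, P(-2) = 2/3, P(2) = 34/3, P(4) = 2/3.
The maximum over the interval is 83/3, attained at u = -5.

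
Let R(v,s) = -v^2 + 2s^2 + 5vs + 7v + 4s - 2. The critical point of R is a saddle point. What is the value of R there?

-124/33

∂R/∂v = -2v + 5s + 7 = 0 and ∂R/∂s = 5v + 4s + 4 = 0, so (v, s) = (8/33, -43/33).
The Hessian has R_{vv} = -2, R_{ss} = 4, R_{vs} = 5, giving D = -33 < 0, so the point is a saddle point.
R(8/33, -43/33) = -124/33.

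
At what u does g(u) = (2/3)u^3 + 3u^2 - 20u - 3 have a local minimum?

2

Critical points: g'(u) = 2u^2 + 6u - 20 vanishes at u = -5, 2.
Since g''(u) = 4u + 6, we get g''(-5) = -14 < 0 ⇒ local maximum; g''(2) = 14 > 0 ⇒ local minimum.
Thus g has its local minimum at u = 2, with value -77/3.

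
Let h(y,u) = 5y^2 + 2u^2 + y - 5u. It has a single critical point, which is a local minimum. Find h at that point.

∂h/∂y = 10y + 1 = 0 and ∂h/∂u = 4u - 5 = 0, so (y, u) = (-1/10, 5/4).
The Hessian has h_{yy} = 10, h_{uu} = 4, h_{yu} = 0, giving D = 40 > 0 with h_{yy} > 0, so the point is a local minimum.
h(-1/10, 5/4) = -127/40.

-127/40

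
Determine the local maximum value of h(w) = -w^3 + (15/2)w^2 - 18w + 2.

-23/2

h'(w) = -3w^2 + 15w - 18 = 0 at w = 2, 3.
Since h''(w) = -6w + 15, we get h''(2) = 3 > 0 ⇒ local minimum; h''(3) = -3 < 0 ⇒ local maximum.
Thus h has its local maximum at w = 3, with value -23/2.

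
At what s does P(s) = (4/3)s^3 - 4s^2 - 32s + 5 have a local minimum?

4

P'(s) = 4s^2 - 8s - 32. Setting P'(s) = 0 gives s ∈ {-2, 4}.
Second-derivative test with P''(s) = 8s - 8: P''(-2) = -24 < 0 ⇒ local maximum; P''(4) = 24 > 0 ⇒ local minimum.
Thus P has its local minimum at s = 4, with value -305/3.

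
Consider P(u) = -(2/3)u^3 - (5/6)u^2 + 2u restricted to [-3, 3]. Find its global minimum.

The derivative is -2u^2 - (5/3)u + 2, which vanishes at u = -3/2 and u = 2/3.
Candidates: P(-3) = 9/2, P(-3/2) = -21/8, P(2/3) = 62/81, P(3) = -39/2.
So the minimum is P(3) = -39/2.

-39/2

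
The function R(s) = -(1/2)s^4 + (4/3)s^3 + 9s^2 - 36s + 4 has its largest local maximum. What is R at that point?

233/2

R'(s) = -2s^3 + 4s^2 + 18s - 36 = 0 at s = -3, 2, 3.
Second-derivative test with R''(s) = -6s^2 + 8s + 18: R''(-3) = -60 < 0 ⇒ local maximum; R''(2) = 10 > 0 ⇒ local minimum; R''(3) = -12 < 0 ⇒ local maximum.
Thus R has its largest local maximum at s = -3, with value 233/2.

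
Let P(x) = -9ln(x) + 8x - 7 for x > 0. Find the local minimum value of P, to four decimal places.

0.9400

P'(x) = -9/x + 8 = 0 gives x = 9/8.
P''(x) = 9/x², which is positive for x > 0, so this is a local minimum.
P(9/8) = -9·ln(9/8) + 9 - 7 ≈ 0.9400.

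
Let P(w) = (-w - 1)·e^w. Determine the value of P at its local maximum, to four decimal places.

0.1353

By the product rule, P'(w) = (-w - 2)·e^w. Since e^w > 0, the only critical point is w = -2.
P''(-2) has the same sign as -1 < 0, so this is a local maximum.
P(-2) = (1)·e^(-2) ≈ 0.1353.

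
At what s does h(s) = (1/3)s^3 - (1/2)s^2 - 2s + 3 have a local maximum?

h'(s) = s^2 - s - 2. Setting h'(s) = 0 gives s ∈ {-1, 2}.
Since h''(s) = 2s - 1, we get h''(-1) = -3 < 0 ⇒ local maximum; h''(2) = 3 > 0 ⇒ local minimum.
So the local maximum value is h(-1) = 25/6.

-1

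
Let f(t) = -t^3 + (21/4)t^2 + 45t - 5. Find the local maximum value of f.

Critical points: f'(t) = -3t^2 + (21/2)t + 45 vanishes at t = -5/2, 6.
f''(t) = -6t + 21/2. f''(-5/2) = 51/2 > 0 ⇒ local minimum; f''(6) = -51/2 < 0 ⇒ local maximum.
Thus f has its local maximum at t = 6, with value 238.

238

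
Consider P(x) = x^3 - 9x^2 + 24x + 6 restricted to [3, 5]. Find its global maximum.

26

P'(x) = 3x^2 - 18x + 24, whose only zero in [3, 5] is x = 4.
Compare values at every candidate in [3, 5]: P(3) = 24, P(4) = 22, P(5) = 26.
The maximum over the interval is 26, attained at x = 5.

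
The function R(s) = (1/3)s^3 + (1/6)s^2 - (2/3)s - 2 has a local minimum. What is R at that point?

-184/81

R'(s) = s^2 + (1/3)s - 2/3 = 0 at s = -1, 2/3.
Second-derivative test with R''(s) = 2s + 1/3: R''(-1) = -5/3 < 0 ⇒ local maximum; R''(2/3) = 5/3 > 0 ⇒ local minimum.
Thus R has its local minimum at s = 2/3, with value -184/81.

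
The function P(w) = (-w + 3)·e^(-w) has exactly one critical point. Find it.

By the product rule, P'(w) = (w - 4)·e^(-w). Since e^(-w) > 0, the only critical point is w = 4.
P''(4) has the same sign as 1 > 0, so this is a local minimum.
P(4) = (-1)·e^(-4) ≈ -0.0183.

4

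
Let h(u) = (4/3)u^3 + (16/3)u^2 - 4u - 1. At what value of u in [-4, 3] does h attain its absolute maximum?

h'(u) = 4u^2 + (32/3)u - 4, which vanishes at u = -3 and u = 1/3.
Candidates: h(-4) = 15, h(-3) = 23, h(1/3) = -137/81, h(3) = 71.
Hence the absolute maximum is 71 at u = 3.

3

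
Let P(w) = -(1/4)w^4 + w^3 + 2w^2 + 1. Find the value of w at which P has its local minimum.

0

P'(w) = -w^3 + 3w^2 + 4w = 0 at w = -1, 0, 4.
Second-derivative test with P''(w) = -3w^2 + 6w + 4: P''(-1) = -5 < 0 ⇒ local maximum; P''(0) = 4 > 0 ⇒ local minimum; P''(4) = -20 < 0 ⇒ local maximum.
So the local minimum value is P(0) = 1.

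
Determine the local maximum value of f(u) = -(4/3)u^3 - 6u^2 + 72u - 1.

125

Critical points: f'(u) = -4u^2 - 12u + 72 vanishes at u = -6, 3.
Since f''(u) = -8u - 12, we get f''(-6) = 36 > 0 ⇒ local minimum; f''(3) = -36 < 0 ⇒ local maximum.
So the local maximum value is f(3) = 125.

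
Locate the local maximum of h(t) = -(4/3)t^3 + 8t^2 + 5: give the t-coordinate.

4

Critical points: h'(t) = -4t^2 + 16t vanishes at t = 0, 4.
Second-derivative test with h''(t) = -8t + 16: h''(0) = 16 > 0 ⇒ local minimum; h''(4) = -16 < 0 ⇒ local maximum.
The local maximum is h(4) = 143/3.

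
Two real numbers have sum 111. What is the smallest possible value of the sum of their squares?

12321/2

With a + b = 111, a^2 + b^2 = a^2 + (111 − a)^2.
The derivative 2a − 2(111 − a) = 4a − 222 vanishes at a = 111/2; second derivative 4 > 0, a minimum.
The minimum is 2·(111/2)^2 = 12321/2.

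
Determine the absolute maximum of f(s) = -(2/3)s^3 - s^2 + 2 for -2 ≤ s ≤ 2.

Differentiating, f'(s) = -2s^2 - 2s; which vanishes at s = -1 and s = 0.
Candidates: f(-2) = 10/3; f(-1) = 5/3; f(0) = 2; f(2) = -22/3.
Hence the absolute maximum is 10/3 at s = -2.

10/3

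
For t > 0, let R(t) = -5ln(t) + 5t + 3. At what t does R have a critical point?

R'(t) = -5/t + 5 = 0 gives t = 1.
R''(t) = 5/t², which is positive for t > 0, so this is a local minimum.
R(1) = -5·ln(1) + 5 + 3 ≈ 8.0000.

1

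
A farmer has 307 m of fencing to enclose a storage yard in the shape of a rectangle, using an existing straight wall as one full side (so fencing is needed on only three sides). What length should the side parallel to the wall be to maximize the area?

307/2

Let the sides perpendicular to the wall have length x and the parallel side y, so 2x + y = 307 and the area is A = xy = x(307 − 2x).
A'(x) = 307 − 4x = 0 gives x = 307/4, and A''(x) = −4 < 0 confirms a maximum.
Then y = 307 − 2·307/4 = 307/2 and A = 94249/8.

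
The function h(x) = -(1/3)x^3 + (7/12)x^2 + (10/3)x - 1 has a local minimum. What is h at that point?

h'(x) = -x^2 + (7/6)x + 10/3 = 0 at x = -4/3, 5/2.
Second-derivative test with h''(x) = -2x + 7/6: h''(-4/3) = 23/6 > 0 ⇒ local minimum; h''(5/2) = -23/6 < 0 ⇒ local maximum.
Thus h has its local minimum at x = -4/3, with value -293/81.

-293/81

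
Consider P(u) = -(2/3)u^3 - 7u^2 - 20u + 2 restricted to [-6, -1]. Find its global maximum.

58/3

P'(u) = -2u^2 - 14u - 20, which vanishes at u = -5 and u = -2.
Compare values at every candidate in [-6, -1]: P(-6) = 14, P(-5) = 31/3, P(-2) = 58/3, P(-1) = 47/3.
The maximum over the interval is 58/3, attained at u = -2.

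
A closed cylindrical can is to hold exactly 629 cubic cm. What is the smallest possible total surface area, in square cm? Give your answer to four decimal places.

406.3950

With radius r and height h, πr²h = 629 so h = 629/(πr²), and S(r) = 2πr² + 2πrh = 2πr² + 2·629/r.
S'(r) = 4πr − 2·629/r² = 0 ⇒ r³ = 629/(2π), so r ≈ 4.6433 and h = 2r ≈ 9.2865.
S''(r) = 4π + 4·629/r³ > 0, so this is the minimum; S ≈ 406.3950.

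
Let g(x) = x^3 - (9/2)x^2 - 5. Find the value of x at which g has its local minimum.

3

g'(x) = 3x^2 - 9x. Setting g'(x) = 0 gives x ∈ {0, 3}.
Second-derivative test with g''(x) = 6x - 9: g''(0) = -9 < 0 ⇒ local maximum; g''(3) = 9 > 0 ⇒ local minimum.
So the local minimum value is g(3) = -37/2.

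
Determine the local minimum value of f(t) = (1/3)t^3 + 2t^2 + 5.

Critical points: f'(t) = t^2 + 4t vanishes at t = -4, 0.
Second-derivative test with f''(t) = 2t + 4: f''(-4) = -4 < 0 ⇒ local maximum; f''(0) = 4 > 0 ⇒ local minimum.
So the local minimum value is f(0) = 5.

5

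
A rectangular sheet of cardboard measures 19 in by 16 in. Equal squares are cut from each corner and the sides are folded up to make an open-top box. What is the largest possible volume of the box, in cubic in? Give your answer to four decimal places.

With cut size x, the volume is V(x) = x(19 − 2x)(16 − 2x) for 0 < x < 8.
V'(x) = 12x^2 − 140x + 304. Setting V'(x) = 0 gives x ≈ 2.8847 (the root in (0, 8)).
V''(x) = 24x − 140 is negative there, so this is the maximum; V ≈ 390.4643.

390.4643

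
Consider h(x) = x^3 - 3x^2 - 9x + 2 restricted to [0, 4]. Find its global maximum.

2

The derivative is 3x^2 - 6x - 9, whose only zero in [0, 4] is x = 3.
Evaluating at the critical points and endpoints: h(0) = 2, h(3) = -25, h(4) = -18.
The maximum over the interval is 2, attained at x = 0.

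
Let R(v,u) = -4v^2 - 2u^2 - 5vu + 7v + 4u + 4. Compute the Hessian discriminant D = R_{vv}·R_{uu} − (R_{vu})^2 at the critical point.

7

∂R/∂v = -8v - 5u + 7 = 0 and ∂R/∂u = -5v - 4u + 4 = 0, so (v, u) = (8/7, -3/7).
The Hessian has R_{vv} = -8, R_{uu} = -4, R_{vu} = -5, giving D = 7 > 0 with R_{vv} < 0, so the point is a local maximum.
D = (-8)·(-4) − (-5)^2 = 7.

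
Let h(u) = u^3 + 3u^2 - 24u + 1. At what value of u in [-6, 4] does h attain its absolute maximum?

The derivative is 3u^2 + 6u - 24, which vanishes at u = -4 and u = 2.
Evaluating at the critical points and endpoints: h(-6) = 37,  h(-4) = 81,  h(2) = -27,  h(4) = 17.
Hence the absolute maximum is 81 at u = -4.

-4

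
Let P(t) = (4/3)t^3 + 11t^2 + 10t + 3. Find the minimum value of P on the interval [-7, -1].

Differentiating, P'(t) = 4t^2 + 22t + 10; whose only zero in [-7, -1] is t = -5.
Evaluating at the critical points and endpoints: P(-7) = 44/3,  P(-5) = 184/3,  P(-1) = 8/3.
Hence the absolute minimum is 8/3 at t = -1.

8/3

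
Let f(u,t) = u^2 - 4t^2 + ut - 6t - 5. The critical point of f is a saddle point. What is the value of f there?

-49/17

∂f/∂u = 2u + t = 0 and ∂f/∂t = u - 8t - 6 = 0, so (u, t) = (6/17, -12/17).
The Hessian has f_{uu} = 2, f_{tt} = -8, f_{ut} = 1, giving D = -17 < 0, so the point is a saddle point.
f(6/17, -12/17) = -49/17.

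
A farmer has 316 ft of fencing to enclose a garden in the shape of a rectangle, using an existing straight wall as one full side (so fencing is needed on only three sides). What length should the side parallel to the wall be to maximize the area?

158

Let the sides perpendicular to the wall have length x and the parallel side y, so 2x + y = 316 and the area is A = xy = x(316 − 2x).
A'(x) = 316 − 4x = 0 gives x = 79, and A''(x) = −4 < 0 confirms a maximum.
Then y = 316 − 2·79 = 158 and A = 12482.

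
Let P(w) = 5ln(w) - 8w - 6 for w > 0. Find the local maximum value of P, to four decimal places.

-13.3500

P'(w) = 5/w − 8 = 0 gives w = 5/8.
P''(w) = -5/w², which is negative for w > 0, so this is a local maximum.
P(5/8) = 5·ln(5/8) - 5 - 6 ≈ -13.3500.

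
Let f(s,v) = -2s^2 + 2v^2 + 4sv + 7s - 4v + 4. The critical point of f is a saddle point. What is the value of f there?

153/16

∂f/∂s = -4s + 4v + 7 = 0 and ∂f/∂v = 4s + 4v - 4 = 0, so (s, v) = (11/8, -3/8).
The Hessian has f_{ss} = -4, f_{vv} = 4, f_{sv} = 4, giving D = -32 < 0, so the point is a saddle point.
f(11/8, -3/8) = 153/16.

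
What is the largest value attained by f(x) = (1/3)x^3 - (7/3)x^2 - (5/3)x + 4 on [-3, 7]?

Differentiating, f'(x) = x^2 - (14/3)x - 5/3; which vanishes at x = -1/3 and x = 5.
Candidates: f(-3) = -21, f(-1/3) = 347/81, f(5) = -21, f(7) = -23/3.
Hence the absolute maximum is 347/81 at x = -1/3.

347/81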